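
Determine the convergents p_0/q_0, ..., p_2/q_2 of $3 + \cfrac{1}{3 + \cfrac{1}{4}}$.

Using the convergent recurrence p_i = a_i*p_{i-1} + p_{i-2}, q_i = a_i*q_{i-1} + q_{i-2} with p_{-2}=0, p_{-1}=1, q_{-2}=1, q_{-1}=0:
  i=0: a_0=3, p_0 = 3*1 + 0 = 3, q_0 = 3*0 + 1 = 1.
  i=1: a_1=3, p_1 = 3*3 + 1 = 10, q_1 = 3*1 + 0 = 3.
  i=2: a_2=4, p_2 = 4*10 + 3 = 43, q_2 = 4*3 + 1 = 13.

3/1, 10/3, 43/13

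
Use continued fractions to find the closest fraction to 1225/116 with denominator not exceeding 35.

Expand x = 1225/116 as a continued fraction with the Euclidean algorithm:
  1225 = 10*116 + 65, so a_0 = 10.
  116 = 1*65 + 51, so a_1 = 1.
  65 = 1*51 + 14, so a_2 = 1.
  51 = 3*14 + 9, so a_3 = 3.
  14 = 1*9 + 5, so a_4 = 1.
  9 = 1*5 + 4, so a_5 = 1.
  5 = 1*4 + 1, so a_6 = 1.
  4 = 4*1 + 0, so a_7 = 4.
so x = [10; 1, 1, 3, 1, 1, 1, 4].
Convergents (p_i = a_i*p_{i-1} + p_{i-2}, q_i = a_i*q_{i-1} + q_{i-2} with p_{-2}=0, p_{-1}=1, q_{-2}=1, q_{-1}=0), until the denominator exceeds 35:
  i=0: a_0=10, p_0 = 10*1 + 0 = 10, q_0 = 10*0 + 1 = 1.
  i=1: a_1=1, p_1 = 1*10 + 1 = 11, q_1 = 1*1 + 0 = 1.
  i=2: a_2=1, p_2 = 1*11 + 10 = 21, q_2 = 1*1 + 1 = 2.
  i=3: a_3=3, p_3 = 3*21 + 11 = 74, q_3 = 3*2 + 1 = 7.
  i=4: a_4=1, p_4 = 1*74 + 21 = 95, q_4 = 1*7 + 2 = 9.
  i=5: a_5=1, p_5 = 1*95 + 74 = 169, q_5 = 1*9 + 7 = 16.
  i=6: a_6=1, p_6 = 1*169 + 95 = 264, q_6 = 1*16 + 9 = 25.
  i=7: a_7=4, p_7 = 4*264 + 169 = 1225, q_7 = 4*25 + 16 = 116.
q_7 = 116 > 35, so the last convergent with denominator <= 35 is p_6/q_6 = 264/25.
The closest fraction with denominator <= 35 is either p_6/q_6 or the intermediate fraction (k*p_6 + p_5)/(k*q_6 + q_5) with the largest k >= 1 whose denominator stays <= 35; these approach x as k grows, and every other convergent or intermediate fraction in range is farther away.
Largest k: floor((35 - q_5)/q_6) = floor((35 - 16)/25) = 0.
Since k = 0, no intermediate fraction beyond p_6/q_6 has denominator <= 35, so the convergent 264/25 is the closest (its error is |1225*25 - 264*116|/(116*25) = 1/2900).

264/25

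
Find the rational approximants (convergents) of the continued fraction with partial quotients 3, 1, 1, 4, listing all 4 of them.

3/1, 4/1, 7/2, 32/9

Using the convergent recurrence p_i = a_i*p_{i-1} + p_{i-2}, q_i = a_i*q_{i-1} + q_{i-2} with p_{-2}=0, p_{-1}=1, q_{-2}=1, q_{-1}=0:
  i=0: a_0=3, p_0 = 3*1 + 0 = 3, q_0 = 3*0 + 1 = 1.
  i=1: a_1=1, p_1 = 1*3 + 1 = 4, q_1 = 1*1 + 0 = 1.
  i=2: a_2=1, p_2 = 1*4 + 3 = 7, q_2 = 1*1 + 1 = 2.
  i=3: a_3=4, p_3 = 4*7 + 4 = 32, q_3 = 4*2 + 1 = 9.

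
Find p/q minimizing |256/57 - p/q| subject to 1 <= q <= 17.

Expand x = 256/57 as a continued fraction with the Euclidean algorithm:
  256 = 4*57 + 28, so a_0 = 4.
  57 = 2*28 + 1, so a_1 = 2.
  28 = 28*1 + 0, so a_2 = 28.
so x = [4; 2, 28].
Convergents (p_i = a_i*p_{i-1} + p_{i-2}, q_i = a_i*q_{i-1} + q_{i-2} with p_{-2}=0, p_{-1}=1, q_{-2}=1, q_{-1}=0), until the denominator exceeds 17:
  i=0: a_0=4, p_0 = 4*1 + 0 = 4, q_0 = 4*0 + 1 = 1.
  i=1: a_1=2, p_1 = 2*4 + 1 = 9, q_1 = 2*1 + 0 = 2.
  i=2: a_2=28, p_2 = 28*9 + 4 = 256, q_2 = 28*2 + 1 = 57.
q_2 = 57 > 17, so the last convergent with denominator <= 17 is p_1/q_1 = 9/2.
The closest fraction with denominator <= 17 is either p_1/q_1 or the intermediate fraction (k*p_1 + p_0)/(k*q_1 + q_0) with the largest k >= 1 whose denominator stays <= 17; these approach x as k grows, and every other convergent or intermediate fraction in range is farther away.
Largest k: floor((17 - q_0)/q_1) = floor((17 - 1)/2) = 8.
That gives (8*9 + 4)/(8*2 + 1) = 76/17.
Compare the errors: |x - 9/2| = |256*2 - 9*57|/(57*2) = 1/114, and |x - 76/17| = |256*17 - 76*57|/(57*17) = 20/969.
Cross-multiplying, 1*969 = 969 < 2280 = 20*114, so 1/114 is smaller: the convergent 9/2 is closer to x than 76/17.

9/2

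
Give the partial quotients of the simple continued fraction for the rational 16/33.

[0; 2, 16]

Run the Euclidean algorithm on 16 and 33; the successive quotients are the partial quotients a_0, a_1, ... (each step inverts the fractional part left over by the previous one):
  16 = 0*33 + 16, so a_0 = 0.
  33 = 2*16 + 1, so a_1 = 2.
  16 = 16*1 + 0, so a_2 = 16.
The remainder reaches 0 after 3 divisions, so the expansion has 3 partial quotients, read off in order.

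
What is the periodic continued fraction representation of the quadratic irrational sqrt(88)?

Write x_i = (sqrt(88) + m_i)/d_i with (m_0, d_0) = (0, 1). a_0 = floor(sqrt(88)) = 9, since 9^2 = 81 <= 88 < 100 = 10^2.
Iterate m_{i+1} = d_i*a_i - m_i, d_{i+1} = (88 - m_{i+1}^2)/d_i, a_{i+1} = floor((a_0 + m_{i+1})/d_{i+1}):
  m_1 = 1*9 - 0 = 9, d_1 = (88 - 9^2)/1 = 7/1 = 7, a_1 = floor((9 + 9)/7) = 2.
  m_2 = 7*2 - 9 = 5, d_2 = (88 - 5^2)/7 = 63/7 = 9, a_2 = floor((9 + 5)/9) = 1.
  m_3 = 9*1 - 5 = 4, d_3 = (88 - 4^2)/9 = 72/9 = 8, a_3 = floor((9 + 4)/8) = 1.
  m_4 = 8*1 - 4 = 4, d_4 = (88 - 4^2)/8 = 72/8 = 9, a_4 = floor((9 + 4)/9) = 1.
  m_5 = 9*1 - 4 = 5, d_5 = (88 - 5^2)/9 = 63/9 = 7, a_5 = floor((9 + 5)/7) = 2.
  m_6 = 7*2 - 5 = 9, d_6 = (88 - 9^2)/7 = 7/7 = 1, a_6 = floor((9 + 9)/1) = 18.
  m_7 = 1*18 - 9 = 9, d_7 = (88 - 9^2)/1 = 7/1 = 7: (m_7, d_7) = (m_1, d_1) = (9, 7), so from here the quotients repeat a_1, ..., a_6; the period length is 6.
Hence the expansion of sqrt(88) is a_0 = 9 followed by the repeating block 2, 1, 1, 1, 2, 18 (period 6).

[9; (2, 1, 1, 1, 2, 18)]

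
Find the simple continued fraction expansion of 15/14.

[1; 14]

Run the Euclidean algorithm on 15 and 14; the successive quotients are the partial quotients a_0, a_1, ... (each step inverts the fractional part left over by the previous one):
  15 = 1*14 + 1, so a_0 = 1.
  14 = 14*1 + 0, so a_1 = 14.
The remainder reaches 0 after 2 divisions, so the expansion has 2 partial quotients, read off in order.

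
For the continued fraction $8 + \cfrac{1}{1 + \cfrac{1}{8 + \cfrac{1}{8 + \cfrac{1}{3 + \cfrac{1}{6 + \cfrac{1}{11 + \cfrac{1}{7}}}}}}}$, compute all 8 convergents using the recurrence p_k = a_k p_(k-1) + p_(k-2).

Using the convergent recurrence p_i = a_i*p_{i-1} + p_{i-2}, q_i = a_i*q_{i-1} + q_{i-2} with p_{-2}=0, p_{-1}=1, q_{-2}=1, q_{-1}=0:
  i=0: a_0=8, p_0 = 8*1 + 0 = 8, q_0 = 8*0 + 1 = 1.
  i=1: a_1=1, p_1 = 1*8 + 1 = 9, q_1 = 1*1 + 0 = 1.
  i=2: a_2=8, p_2 = 8*9 + 8 = 80, q_2 = 8*1 + 1 = 9.
  i=3: a_3=8, p_3 = 8*80 + 9 = 649, q_3 = 8*9 + 1 = 73.
  i=4: a_4=3, p_4 = 3*649 + 80 = 2027, q_4 = 3*73 + 9 = 228.
  i=5: a_5=6, p_5 = 6*2027 + 649 = 12811, q_5 = 6*228 + 73 = 1441.
  i=6: a_6=11, p_6 = 11*12811 + 2027 = 142948, q_6 = 11*1441 + 228 = 16079.
  i=7: a_7=7, p_7 = 7*142948 + 12811 = 1013447, q_7 = 7*16079 + 1441 = 113994.

8/1, 9/1, 80/9, 649/73, 2027/228, 12811/1441, 142948/16079, 1013447/113994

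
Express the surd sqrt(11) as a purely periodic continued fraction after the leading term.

[3; (3, 6)]

Write x_i = (sqrt(11) + m_i)/d_i with (m_0, d_0) = (0, 1). a_0 = floor(sqrt(11)) = 3, since 3^2 = 9 <= 11 < 16 = 4^2.
Iterate m_{i+1} = d_i*a_i - m_i, d_{i+1} = (11 - m_{i+1}^2)/d_i, a_{i+1} = floor((a_0 + m_{i+1})/d_{i+1}):
  m_1 = 1*3 - 0 = 3, d_1 = (11 - 3^2)/1 = 2/1 = 2, a_1 = floor((3 + 3)/2) = 3.
  m_2 = 2*3 - 3 = 3, d_2 = (11 - 3^2)/2 = 2/2 = 1, a_2 = floor((3 + 3)/1) = 6.
  m_3 = 1*6 - 3 = 3, d_3 = (11 - 3^2)/1 = 2/1 = 2: (m_3, d_3) = (m_1, d_1) = (3, 2), so from here the quotients repeat a_1, a_2; the period length is 2.
Hence the expansion of sqrt(11) is a_0 = 3 followed by the repeating block 3, 6 (period 2).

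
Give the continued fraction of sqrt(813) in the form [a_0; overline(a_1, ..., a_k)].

[28; overline(1, 1, 18, 1, 1, 56)]

Write x_i = (sqrt(813) + m_i)/d_i with (m_0, d_0) = (0, 1). a_0 = floor(sqrt(813)) = 28, since 28^2 = 784 <= 813 < 841 = 29^2.
Iterate m_{i+1} = d_i*a_i - m_i, d_{i+1} = (813 - m_{i+1}^2)/d_i, a_{i+1} = floor((a_0 + m_{i+1})/d_{i+1}):
  m_1 = 1*28 - 0 = 28, d_1 = (813 - 28^2)/1 = 29/1 = 29, a_1 = floor((28 + 28)/29) = 1.
  m_2 = 29*1 - 28 = 1, d_2 = (813 - 1^2)/29 = 812/29 = 28, a_2 = floor((28 + 1)/28) = 1.
  m_3 = 28*1 - 1 = 27, d_3 = (813 - 27^2)/28 = 84/28 = 3, a_3 = floor((28 + 27)/3) = 18.
  m_4 = 3*18 - 27 = 27, d_4 = (813 - 27^2)/3 = 84/3 = 28, a_4 = floor((28 + 27)/28) = 1.
  m_5 = 28*1 - 27 = 1, d_5 = (813 - 1^2)/28 = 812/28 = 29, a_5 = floor((28 + 1)/29) = 1.
  m_6 = 29*1 - 1 = 28, d_6 = (813 - 28^2)/29 = 29/29 = 1, a_6 = floor((28 + 28)/1) = 56.
  m_7 = 1*56 - 28 = 28, d_7 = (813 - 28^2)/1 = 29/1 = 29: (m_7, d_7) = (m_1, d_1) = (28, 29), so from here the quotients repeat a_1, ..., a_6; the period length is 6.
Hence the expansion of sqrt(813) is a_0 = 28 followed by the repeating block 1, 1, 18, 1, 1, 56 (period 6).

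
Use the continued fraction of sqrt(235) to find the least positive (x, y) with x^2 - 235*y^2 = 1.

(x, y) = (46, 3)

First expand sqrt(235) as a continued fraction. With x_i = (sqrt(235) + m_i)/d_i and (m_0, d_0) = (0, 1): a_0 = floor(sqrt(235)) = 15, since 15^2 = 225 <= 235 < 256 = 16^2.
Iterate m_{i+1} = d_i*a_i - m_i, d_{i+1} = (235 - m_{i+1}^2)/d_i, a_{i+1} = floor((a_0 + m_{i+1})/d_{i+1}):
  m_1 = 1*15 - 0 = 15, d_1 = (235 - 15^2)/1 = 10/1 = 10, a_1 = floor((15 + 15)/10) = 3.
  m_2 = 10*3 - 15 = 15, d_2 = (235 - 15^2)/10 = 10/10 = 1, a_2 = floor((15 + 15)/1) = 30.
  m_3 = 1*30 - 15 = 15, d_3 = (235 - 15^2)/1 = 10/1 = 10: (m_3, d_3) = (m_1, d_1) = (15, 10), so from here the quotients repeat a_1, a_2; the period length is 2.
So sqrt(235) = [15; (3, 30)] with period length k = 2.
k is even, so the fundamental solution of x^2 - 235y^2 = 1 is (p_{k-1}, q_{k-1}) = (p_1, q_1); compute convergents through index 1.
Convergents (p_i = a_i*p_{i-1} + p_{i-2}, q_i = a_i*q_{i-1} + q_{i-2} with p_{-2}=0, p_{-1}=1, q_{-2}=1, q_{-1}=0):
  i=0: a_0=15, p_0 = 15*1 + 0 = 15, q_0 = 15*0 + 1 = 1.
  i=1: a_1=3, p_1 = 3*15 + 1 = 46, q_1 = 3*1 + 0 = 3.
Check: 46^2 - 235*3^2 = 2116 - 2115 = 1, so (x, y) = (46, 3) solves the equation, and by the theorem it is the least positive solution.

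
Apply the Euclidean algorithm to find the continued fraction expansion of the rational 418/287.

Run the Euclidean algorithm on 418 and 287; the successive quotients are the partial quotients a_0, a_1, ... (each step inverts the fractional part left over by the previous one):
  418 = 1*287 + 131, so a_0 = 1.
  287 = 2*131 + 25, so a_1 = 2.
  131 = 5*25 + 6, so a_2 = 5.
  25 = 4*6 + 1, so a_3 = 4.
  6 = 6*1 + 0, so a_4 = 6.
The remainder reaches 0 after 5 divisions, so the expansion has 5 partial quotients, read off in order.

[1; 2, 5, 4, 6]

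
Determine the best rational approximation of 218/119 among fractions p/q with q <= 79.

141/77

Expand x = 218/119 as a continued fraction with the Euclidean algorithm:
  218 = 1*119 + 99, so a_0 = 1.
  119 = 1*99 + 20, so a_1 = 1.
  99 = 4*20 + 19, so a_2 = 4.
  20 = 1*19 + 1, so a_3 = 1.
  19 = 19*1 + 0, so a_4 = 19.
so x = [1; 1, 4, 1, 19].
Convergents (p_i = a_i*p_{i-1} + p_{i-2}, q_i = a_i*q_{i-1} + q_{i-2} with p_{-2}=0, p_{-1}=1, q_{-2}=1, q_{-1}=0), until the denominator exceeds 79:
  i=0: a_0=1, p_0 = 1*1 + 0 = 1, q_0 = 1*0 + 1 = 1.
  i=1: a_1=1, p_1 = 1*1 + 1 = 2, q_1 = 1*1 + 0 = 1.
  i=2: a_2=4, p_2 = 4*2 + 1 = 9, q_2 = 4*1 + 1 = 5.
  i=3: a_3=1, p_3 = 1*9 + 2 = 11, q_3 = 1*5 + 1 = 6.
  i=4: a_4=19, p_4 = 19*11 + 9 = 218, q_4 = 19*6 + 5 = 119.
q_4 = 119 > 79, so the last convergent with denominator <= 79 is p_3/q_3 = 11/6.
The closest fraction with denominator <= 79 is either p_3/q_3 or the intermediate fraction (k*p_3 + p_2)/(k*q_3 + q_2) with the largest k >= 1 whose denominator stays <= 79; these approach x as k grows, and every other convergent or intermediate fraction in range is farther away.
Largest k: floor((79 - q_2)/q_3) = floor((79 - 5)/6) = 12.
That gives (12*11 + 9)/(12*6 + 5) = 141/77.
Compare the errors: |x - 11/6| = |218*6 - 11*119|/(119*6) = 1/714, and |x - 141/77| = |218*77 - 141*119|/(119*77) = 7/9163.
Cross-multiplying, 7*714 = 4998 < 9163 = 1*9163, so 7/9163 is smaller: the intermediate fraction 141/77 is closer to x than 11/6.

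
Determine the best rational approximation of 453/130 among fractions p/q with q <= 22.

73/21

Expand x = 453/130 as a continued fraction with the Euclidean algorithm:
  453 = 3*130 + 63, so a_0 = 3.
  130 = 2*63 + 4, so a_1 = 2.
  63 = 15*4 + 3, so a_2 = 15.
  4 = 1*3 + 1, so a_3 = 1.
  3 = 3*1 + 0, so a_4 = 3.
so x = [3; 2, 15, 1, 3].
Convergents (p_i = a_i*p_{i-1} + p_{i-2}, q_i = a_i*q_{i-1} + q_{i-2} with p_{-2}=0, p_{-1}=1, q_{-2}=1, q_{-1}=0), until the denominator exceeds 22:
  i=0: a_0=3, p_0 = 3*1 + 0 = 3, q_0 = 3*0 + 1 = 1.
  i=1: a_1=2, p_1 = 2*3 + 1 = 7, q_1 = 2*1 + 0 = 2.
  i=2: a_2=15, p_2 = 15*7 + 3 = 108, q_2 = 15*2 + 1 = 31.
q_2 = 31 > 22, so the last convergent with denominator <= 22 is p_1/q_1 = 7/2.
The closest fraction with denominator <= 22 is either p_1/q_1 or the intermediate fraction (k*p_1 + p_0)/(k*q_1 + q_0) with the largest k >= 1 whose denominator stays <= 22; these approach x as k grows, and every other convergent or intermediate fraction in range is farther away.
Largest k: floor((22 - q_0)/q_1) = floor((22 - 1)/2) = 10.
That gives (10*7 + 3)/(10*2 + 1) = 73/21.
Compare the errors: |x - 7/2| = |453*2 - 7*130|/(130*2) = 4/260, and |x - 73/21| = |453*21 - 73*130|/(130*21) = 23/2730.
Cross-multiplying, 23*260 = 5980 < 10920 = 4*2730, so 23/2730 is smaller: the intermediate fraction 73/21 is closer to x than 7/2.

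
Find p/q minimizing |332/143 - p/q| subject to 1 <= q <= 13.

7/3

Expand x = 332/143 as a continued fraction with the Euclidean algorithm:
  332 = 2*143 + 46, so a_0 = 2.
  143 = 3*46 + 5, so a_1 = 3.
  46 = 9*5 + 1, so a_2 = 9.
  5 = 5*1 + 0, so a_3 = 5.
so x = [2; 3, 9, 5].
Convergents (p_i = a_i*p_{i-1} + p_{i-2}, q_i = a_i*q_{i-1} + q_{i-2} with p_{-2}=0, p_{-1}=1, q_{-2}=1, q_{-1}=0), until the denominator exceeds 13:
  i=0: a_0=2, p_0 = 2*1 + 0 = 2, q_0 = 2*0 + 1 = 1.
  i=1: a_1=3, p_1 = 3*2 + 1 = 7, q_1 = 3*1 + 0 = 3.
  i=2: a_2=9, p_2 = 9*7 + 2 = 65, q_2 = 9*3 + 1 = 28.
q_2 = 28 > 13, so the last convergent with denominator <= 13 is p_1/q_1 = 7/3.
The closest fraction with denominator <= 13 is either p_1/q_1 or the intermediate fraction (k*p_1 + p_0)/(k*q_1 + q_0) with the largest k >= 1 whose denominator stays <= 13; these approach x as k grows, and every other convergent or intermediate fraction in range is farther away.
Largest k: floor((13 - q_0)/q_1) = floor((13 - 1)/3) = 4.
That gives (4*7 + 2)/(4*3 + 1) = 30/13.
Compare the errors: |x - 7/3| = |332*3 - 7*143|/(143*3) = 5/429, and |x - 30/13| = |332*13 - 30*143|/(143*13) = 26/1859.
Cross-multiplying, 5*1859 = 9295 < 11154 = 26*429, so 5/429 is smaller: the convergent 7/3 is closer to x than 30/13.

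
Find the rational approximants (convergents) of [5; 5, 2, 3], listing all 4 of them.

5/1, 26/5, 57/11, 197/38

Using the convergent recurrence p_i = a_i*p_{i-1} + p_{i-2}, q_i = a_i*q_{i-1} + q_{i-2} with p_{-2}=0, p_{-1}=1, q_{-2}=1, q_{-1}=0:
  i=0: a_0=5, p_0 = 5*1 + 0 = 5, q_0 = 5*0 + 1 = 1.
  i=1: a_1=5, p_1 = 5*5 + 1 = 26, q_1 = 5*1 + 0 = 5.
  i=2: a_2=2, p_2 = 2*26 + 5 = 57, q_2 = 2*5 + 1 = 11.
  i=3: a_3=3, p_3 = 3*57 + 26 = 197, q_3 = 3*11 + 5 = 38.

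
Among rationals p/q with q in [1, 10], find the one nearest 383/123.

28/9

Expand x = 383/123 as a continued fraction with the Euclidean algorithm:
  383 = 3*123 + 14, so a_0 = 3.
  123 = 8*14 + 11, so a_1 = 8.
  14 = 1*11 + 3, so a_2 = 1.
  11 = 3*3 + 2, so a_3 = 3.
  3 = 1*2 + 1, so a_4 = 1.
  2 = 2*1 + 0, so a_5 = 2.
so x = [3; 8, 1, 3, 1, 2].
Convergents (p_i = a_i*p_{i-1} + p_{i-2}, q_i = a_i*q_{i-1} + q_{i-2} with p_{-2}=0, p_{-1}=1, q_{-2}=1, q_{-1}=0), until the denominator exceeds 10:
  i=0: a_0=3, p_0 = 3*1 + 0 = 3, q_0 = 3*0 + 1 = 1.
  i=1: a_1=8, p_1 = 8*3 + 1 = 25, q_1 = 8*1 + 0 = 8.
  i=2: a_2=1, p_2 = 1*25 + 3 = 28, q_2 = 1*8 + 1 = 9.
  i=3: a_3=3, p_3 = 3*28 + 25 = 109, q_3 = 3*9 + 8 = 35.
q_3 = 35 > 10, so the last convergent with denominator <= 10 is p_2/q_2 = 28/9.
The closest fraction with denominator <= 10 is either p_2/q_2 or the intermediate fraction (k*p_2 + p_1)/(k*q_2 + q_1) with the largest k >= 1 whose denominator stays <= 10; these approach x as k grows, and every other convergent or intermediate fraction in range is farther away.
Largest k: floor((10 - q_1)/q_2) = floor((10 - 8)/9) = 0.
Since k = 0, no intermediate fraction beyond p_2/q_2 has denominator <= 10, so the convergent 28/9 is the closest (its error is |383*9 - 28*123|/(123*9) = 3/1107).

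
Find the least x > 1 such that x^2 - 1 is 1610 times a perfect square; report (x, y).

First expand sqrt(1610) as a continued fraction. With x_i = (sqrt(1610) + m_i)/d_i and (m_0, d_0) = (0, 1): a_0 = floor(sqrt(1610)) = 40, since 40^2 = 1600 <= 1610 < 1681 = 41^2.
Iterate m_{i+1} = d_i*a_i - m_i, d_{i+1} = (1610 - m_{i+1}^2)/d_i, a_{i+1} = floor((a_0 + m_{i+1})/d_{i+1}):
  m_1 = 1*40 - 0 = 40, d_1 = (1610 - 40^2)/1 = 10/1 = 10, a_1 = floor((40 + 40)/10) = 8.
  m_2 = 10*8 - 40 = 40, d_2 = (1610 - 40^2)/10 = 10/10 = 1, a_2 = floor((40 + 40)/1) = 80.
  m_3 = 1*80 - 40 = 40, d_3 = (1610 - 40^2)/1 = 10/1 = 10: (m_3, d_3) = (m_1, d_1) = (40, 10), so from here the quotients repeat a_1, a_2; the period length is 2.
So sqrt(1610) = [40; (8, 80)] with period length k = 2.
k is even, so the fundamental solution of x^2 - 1610y^2 = 1 is (p_{k-1}, q_{k-1}) = (p_1, q_1); compute convergents through index 1.
Convergents (p_i = a_i*p_{i-1} + p_{i-2}, q_i = a_i*q_{i-1} + q_{i-2} with p_{-2}=0, p_{-1}=1, q_{-2}=1, q_{-1}=0):
  i=0: a_0=40, p_0 = 40*1 + 0 = 40, q_0 = 40*0 + 1 = 1.
  i=1: a_1=8, p_1 = 8*40 + 1 = 321, q_1 = 8*1 + 0 = 8.
Check: 321^2 - 1610*8^2 = 103041 - 103040 = 1, so (x, y) = (321, 8) solves the equation, and by the theorem it is the least positive solution.

(x, y) = (321, 8)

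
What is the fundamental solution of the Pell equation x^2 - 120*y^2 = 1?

(x, y) = (11, 1)

First expand sqrt(120) as a continued fraction. With x_i = (sqrt(120) + m_i)/d_i and (m_0, d_0) = (0, 1): a_0 = floor(sqrt(120)) = 10, since 10^2 = 100 <= 120 < 121 = 11^2.
Iterate m_{i+1} = d_i*a_i - m_i, d_{i+1} = (120 - m_{i+1}^2)/d_i, a_{i+1} = floor((a_0 + m_{i+1})/d_{i+1}):
  m_1 = 1*10 - 0 = 10, d_1 = (120 - 10^2)/1 = 20/1 = 20, a_1 = floor((10 + 10)/20) = 1.
  m_2 = 20*1 - 10 = 10, d_2 = (120 - 10^2)/20 = 20/20 = 1, a_2 = floor((10 + 10)/1) = 20.
  m_3 = 1*20 - 10 = 10, d_3 = (120 - 10^2)/1 = 20/1 = 20: (m_3, d_3) = (m_1, d_1) = (10, 20), so from here the quotients repeat a_1, a_2; the period length is 2.
So sqrt(120) = [10; (1, 20)] with period length k = 2.
k is even, so the fundamental solution of x^2 - 120y^2 = 1 is (p_{k-1}, q_{k-1}) = (p_1, q_1); compute convergents through index 1.
Convergents (p_i = a_i*p_{i-1} + p_{i-2}, q_i = a_i*q_{i-1} + q_{i-2} with p_{-2}=0, p_{-1}=1, q_{-2}=1, q_{-1}=0):
  i=0: a_0=10, p_0 = 10*1 + 0 = 10, q_0 = 10*0 + 1 = 1.
  i=1: a_1=1, p_1 = 1*10 + 1 = 11, q_1 = 1*1 + 0 = 1.
Check: 11^2 - 120*1^2 = 121 - 120 = 1, so (x, y) = (11, 1) solves the equation, and by the theorem it is the least positive solution.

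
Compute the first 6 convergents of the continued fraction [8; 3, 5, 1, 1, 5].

Using the convergent recurrence p_i = a_i*p_{i-1} + p_{i-2}, q_i = a_i*q_{i-1} + q_{i-2} with p_{-2}=0, p_{-1}=1, q_{-2}=1, q_{-1}=0:
  i=0: a_0=8, p_0 = 8*1 + 0 = 8, q_0 = 8*0 + 1 = 1.
  i=1: a_1=3, p_1 = 3*8 + 1 = 25, q_1 = 3*1 + 0 = 3.
  i=2: a_2=5, p_2 = 5*25 + 8 = 133, q_2 = 5*3 + 1 = 16.
  i=3: a_3=1, p_3 = 1*133 + 25 = 158, q_3 = 1*16 + 3 = 19.
  i=4: a_4=1, p_4 = 1*158 + 133 = 291, q_4 = 1*19 + 16 = 35.
  i=5: a_5=5, p_5 = 5*291 + 158 = 1613, q_5 = 5*35 + 19 = 194.

8/1, 25/3, 133/16, 158/19, 291/35, 1613/194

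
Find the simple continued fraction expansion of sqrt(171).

Write x_i = (sqrt(171) + m_i)/d_i with (m_0, d_0) = (0, 1). a_0 = floor(sqrt(171)) = 13, since 13^2 = 169 <= 171 < 196 = 14^2.
Iterate m_{i+1} = d_i*a_i - m_i, d_{i+1} = (171 - m_{i+1}^2)/d_i, a_{i+1} = floor((a_0 + m_{i+1})/d_{i+1}):
  m_1 = 1*13 - 0 = 13, d_1 = (171 - 13^2)/1 = 2/1 = 2, a_1 = floor((13 + 13)/2) = 13.
  m_2 = 2*13 - 13 = 13, d_2 = (171 - 13^2)/2 = 2/2 = 1, a_2 = floor((13 + 13)/1) = 26.
  m_3 = 1*26 - 13 = 13, d_3 = (171 - 13^2)/1 = 2/1 = 2: (m_3, d_3) = (m_1, d_1) = (13, 2), so from here the quotients repeat a_1, a_2; the period length is 2.
Hence the expansion of sqrt(171) is a_0 = 13 followed by the repeating block 13, 26 (period 2).

[13; (13, 26)]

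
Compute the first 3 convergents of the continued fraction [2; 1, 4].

Using the convergent recurrence p_i = a_i*p_{i-1} + p_{i-2}, q_i = a_i*q_{i-1} + q_{i-2} with p_{-2}=0, p_{-1}=1, q_{-2}=1, q_{-1}=0:
  i=0: a_0=2, p_0 = 2*1 + 0 = 2, q_0 = 2*0 + 1 = 1.
  i=1: a_1=1, p_1 = 1*2 + 1 = 3, q_1 = 1*1 + 0 = 1.
  i=2: a_2=4, p_2 = 4*3 + 2 = 14, q_2 = 4*1 + 1 = 5.

2/1, 3/1, 14/5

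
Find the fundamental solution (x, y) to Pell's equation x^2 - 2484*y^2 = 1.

(x, y) = (7775, 156)

First expand sqrt(2484) as a continued fraction. With x_i = (sqrt(2484) + m_i)/d_i and (m_0, d_0) = (0, 1): a_0 = floor(sqrt(2484)) = 49, since 49^2 = 2401 <= 2484 < 2500 = 50^2.
Iterate m_{i+1} = d_i*a_i - m_i, d_{i+1} = (2484 - m_{i+1}^2)/d_i, a_{i+1} = floor((a_0 + m_{i+1})/d_{i+1}):
  m_1 = 1*49 - 0 = 49, d_1 = (2484 - 49^2)/1 = 83/1 = 83, a_1 = floor((49 + 49)/83) = 1.
  m_2 = 83*1 - 49 = 34, d_2 = (2484 - 34^2)/83 = 1328/83 = 16, a_2 = floor((49 + 34)/16) = 5.
  m_3 = 16*5 - 34 = 46, d_3 = (2484 - 46^2)/16 = 368/16 = 23, a_3 = floor((49 + 46)/23) = 4.
  m_4 = 23*4 - 46 = 46, d_4 = (2484 - 46^2)/23 = 368/23 = 16, a_4 = floor((49 + 46)/16) = 5.
  m_5 = 16*5 - 46 = 34, d_5 = (2484 - 34^2)/16 = 1328/16 = 83, a_5 = floor((49 + 34)/83) = 1.
  m_6 = 83*1 - 34 = 49, d_6 = (2484 - 49^2)/83 = 83/83 = 1, a_6 = floor((49 + 49)/1) = 98.
  m_7 = 1*98 - 49 = 49, d_7 = (2484 - 49^2)/1 = 83/1 = 83: (m_7, d_7) = (m_1, d_1) = (49, 83), so from here the quotients repeat a_1, ..., a_6; the period length is 6.
So sqrt(2484) = [49; (1, 5, 4, 5, 1, 98)] with period length k = 6.
k is even, so the fundamental solution of x^2 - 2484y^2 = 1 is (p_{k-1}, q_{k-1}) = (p_5, q_5); compute convergents through index 5.
Convergents (p_i = a_i*p_{i-1} + p_{i-2}, q_i = a_i*q_{i-1} + q_{i-2} with p_{-2}=0, p_{-1}=1, q_{-2}=1, q_{-1}=0):
  i=0: a_0=49, p_0 = 49*1 + 0 = 49, q_0 = 49*0 + 1 = 1.
  i=1: a_1=1, p_1 = 1*49 + 1 = 50, q_1 = 1*1 + 0 = 1.
  i=2: a_2=5, p_2 = 5*50 + 49 = 299, q_2 = 5*1 + 1 = 6.
  i=3: a_3=4, p_3 = 4*299 + 50 = 1246, q_3 = 4*6 + 1 = 25.
  i=4: a_4=5, p_4 = 5*1246 + 299 = 6529, q_4 = 5*25 + 6 = 131.
  i=5: a_5=1, p_5 = 1*6529 + 1246 = 7775, q_5 = 1*131 + 25 = 156.
Check: 7775^2 - 2484*156^2 = 60450625 - 60450624 = 1, so (x, y) = (7775, 156) solves the equation, and by the theorem it is the least positive solution.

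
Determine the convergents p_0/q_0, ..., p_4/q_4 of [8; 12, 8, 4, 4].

8/1, 97/12, 784/97, 3233/400, 13716/1697

Using the convergent recurrence p_i = a_i*p_{i-1} + p_{i-2}, q_i = a_i*q_{i-1} + q_{i-2} with p_{-2}=0, p_{-1}=1, q_{-2}=1, q_{-1}=0:
  i=0: a_0=8, p_0 = 8*1 + 0 = 8, q_0 = 8*0 + 1 = 1.
  i=1: a_1=12, p_1 = 12*8 + 1 = 97, q_1 = 12*1 + 0 = 12.
  i=2: a_2=8, p_2 = 8*97 + 8 = 784, q_2 = 8*12 + 1 = 97.
  i=3: a_3=4, p_3 = 4*784 + 97 = 3233, q_3 = 4*97 + 12 = 400.
  i=4: a_4=4, p_4 = 4*3233 + 784 = 13716, q_4 = 4*400 + 97 = 1697.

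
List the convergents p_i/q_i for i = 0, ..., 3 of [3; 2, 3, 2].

3/1, 7/2, 24/7, 55/16

Using the convergent recurrence p_i = a_i*p_{i-1} + p_{i-2}, q_i = a_i*q_{i-1} + q_{i-2} with p_{-2}=0, p_{-1}=1, q_{-2}=1, q_{-1}=0:
  i=0: a_0=3, p_0 = 3*1 + 0 = 3, q_0 = 3*0 + 1 = 1.
  i=1: a_1=2, p_1 = 2*3 + 1 = 7, q_1 = 2*1 + 0 = 2.
  i=2: a_2=3, p_2 = 3*7 + 3 = 24, q_2 = 3*2 + 1 = 7.
  i=3: a_3=2, p_3 = 2*24 + 7 = 55, q_3 = 2*7 + 2 = 16.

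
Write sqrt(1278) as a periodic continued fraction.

Write x_i = (sqrt(1278) + m_i)/d_i with (m_0, d_0) = (0, 1). a_0 = floor(sqrt(1278)) = 35, since 35^2 = 1225 <= 1278 < 1296 = 36^2.
Iterate m_{i+1} = d_i*a_i - m_i, d_{i+1} = (1278 - m_{i+1}^2)/d_i, a_{i+1} = floor((a_0 + m_{i+1})/d_{i+1}):
  m_1 = 1*35 - 0 = 35, d_1 = (1278 - 35^2)/1 = 53/1 = 53, a_1 = floor((35 + 35)/53) = 1.
  m_2 = 53*1 - 35 = 18, d_2 = (1278 - 18^2)/53 = 954/53 = 18, a_2 = floor((35 + 18)/18) = 2.
  m_3 = 18*2 - 18 = 18, d_3 = (1278 - 18^2)/18 = 954/18 = 53, a_3 = floor((35 + 18)/53) = 1.
  m_4 = 53*1 - 18 = 35, d_4 = (1278 - 35^2)/53 = 53/53 = 1, a_4 = floor((35 + 35)/1) = 70.
  m_5 = 1*70 - 35 = 35, d_5 = (1278 - 35^2)/1 = 53/1 = 53: (m_5, d_5) = (m_1, d_1) = (35, 53), so from here the quotients repeat a_1, ..., a_4; the period length is 4.
Hence the expansion of sqrt(1278) is a_0 = 35 followed by the repeating block 1, 2, 1, 70 (period 4).

[35; (1, 2, 1, 70)]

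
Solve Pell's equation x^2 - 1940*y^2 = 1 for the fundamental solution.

(x, y) = (969, 22)

First expand sqrt(1940) as a continued fraction. With x_i = (sqrt(1940) + m_i)/d_i and (m_0, d_0) = (0, 1): a_0 = floor(sqrt(1940)) = 44, since 44^2 = 1936 <= 1940 < 2025 = 45^2.
Iterate m_{i+1} = d_i*a_i - m_i, d_{i+1} = (1940 - m_{i+1}^2)/d_i, a_{i+1} = floor((a_0 + m_{i+1})/d_{i+1}):
  m_1 = 1*44 - 0 = 44, d_1 = (1940 - 44^2)/1 = 4/1 = 4, a_1 = floor((44 + 44)/4) = 22.
  m_2 = 4*22 - 44 = 44, d_2 = (1940 - 44^2)/4 = 4/4 = 1, a_2 = floor((44 + 44)/1) = 88.
  m_3 = 1*88 - 44 = 44, d_3 = (1940 - 44^2)/1 = 4/1 = 4: (m_3, d_3) = (m_1, d_1) = (44, 4), so from here the quotients repeat a_1, a_2; the period length is 2.
So sqrt(1940) = [44; (22, 88)] with period length k = 2.
k is even, so the fundamental solution of x^2 - 1940y^2 = 1 is (p_{k-1}, q_{k-1}) = (p_1, q_1); compute convergents through index 1.
Convergents (p_i = a_i*p_{i-1} + p_{i-2}, q_i = a_i*q_{i-1} + q_{i-2} with p_{-2}=0, p_{-1}=1, q_{-2}=1, q_{-1}=0):
  i=0: a_0=44, p_0 = 44*1 + 0 = 44, q_0 = 44*0 + 1 = 1.
  i=1: a_1=22, p_1 = 22*44 + 1 = 969, q_1 = 22*1 + 0 = 22.
Check: 969^2 - 1940*22^2 = 938961 - 938960 = 1, so (x, y) = (969, 22) solves the equation, and by the theorem it is the least positive solution.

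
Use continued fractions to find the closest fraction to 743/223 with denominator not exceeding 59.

Expand x = 743/223 as a continued fraction with the Euclidean algorithm:
  743 = 3*223 + 74, so a_0 = 3.
  223 = 3*74 + 1, so a_1 = 3.
  74 = 74*1 + 0, so a_2 = 74.
so x = [3; 3, 74].
Convergents (p_i = a_i*p_{i-1} + p_{i-2}, q_i = a_i*q_{i-1} + q_{i-2} with p_{-2}=0, p_{-1}=1, q_{-2}=1, q_{-1}=0), until the denominator exceeds 59:
  i=0: a_0=3, p_0 = 3*1 + 0 = 3, q_0 = 3*0 + 1 = 1.
  i=1: a_1=3, p_1 = 3*3 + 1 = 10, q_1 = 3*1 + 0 = 3.
  i=2: a_2=74, p_2 = 74*10 + 3 = 743, q_2 = 74*3 + 1 = 223.
q_2 = 223 > 59, so the last convergent with denominator <= 59 is p_1/q_1 = 10/3.
The closest fraction with denominator <= 59 is either p_1/q_1 or the intermediate fraction (k*p_1 + p_0)/(k*q_1 + q_0) with the largest k >= 1 whose denominator stays <= 59; these approach x as k grows, and every other convergent or intermediate fraction in range is farther away.
Largest k: floor((59 - q_0)/q_1) = floor((59 - 1)/3) = 19.
That gives (19*10 + 3)/(19*3 + 1) = 193/58.
Compare the errors: |x - 10/3| = |743*3 - 10*223|/(223*3) = 1/669, and |x - 193/58| = |743*58 - 193*223|/(223*58) = 55/12934.
Cross-multiplying, 1*12934 = 12934 < 36795 = 55*669, so 1/669 is smaller: the convergent 10/3 is closer to x than 193/58.

10/3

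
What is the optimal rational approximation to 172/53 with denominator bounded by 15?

13/4

Expand x = 172/53 as a continued fraction with the Euclidean algorithm:
  172 = 3*53 + 13, so a_0 = 3.
  53 = 4*13 + 1, so a_1 = 4.
  13 = 13*1 + 0, so a_2 = 13.
so x = [3; 4, 13].
Convergents (p_i = a_i*p_{i-1} + p_{i-2}, q_i = a_i*q_{i-1} + q_{i-2} with p_{-2}=0, p_{-1}=1, q_{-2}=1, q_{-1}=0), until the denominator exceeds 15:
  i=0: a_0=3, p_0 = 3*1 + 0 = 3, q_0 = 3*0 + 1 = 1.
  i=1: a_1=4, p_1 = 4*3 + 1 = 13, q_1 = 4*1 + 0 = 4.
  i=2: a_2=13, p_2 = 13*13 + 3 = 172, q_2 = 13*4 + 1 = 53.
q_2 = 53 > 15, so the last convergent with denominator <= 15 is p_1/q_1 = 13/4.
The closest fraction with denominator <= 15 is either p_1/q_1 or the intermediate fraction (k*p_1 + p_0)/(k*q_1 + q_0) with the largest k >= 1 whose denominator stays <= 15; these approach x as k grows, and every other convergent or intermediate fraction in range is farther away.
Largest k: floor((15 - q_0)/q_1) = floor((15 - 1)/4) = 3.
That gives (3*13 + 3)/(3*4 + 1) = 42/13.
Compare the errors: |x - 13/4| = |172*4 - 13*53|/(53*4) = 1/212, and |x - 42/13| = |172*13 - 42*53|/(53*13) = 10/689.
Cross-multiplying, 1*689 = 689 < 2120 = 10*212, so 1/212 is smaller: the convergent 13/4 is closer to x than 42/13.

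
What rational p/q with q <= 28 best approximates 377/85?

102/23

Expand x = 377/85 as a continued fraction with the Euclidean algorithm:
  377 = 4*85 + 37, so a_0 = 4.
  85 = 2*37 + 11, so a_1 = 2.
  37 = 3*11 + 4, so a_2 = 3.
  11 = 2*4 + 3, so a_3 = 2.
  4 = 1*3 + 1, so a_4 = 1.
  3 = 3*1 + 0, so a_5 = 3.
so x = [4; 2, 3, 2, 1, 3].
Convergents (p_i = a_i*p_{i-1} + p_{i-2}, q_i = a_i*q_{i-1} + q_{i-2} with p_{-2}=0, p_{-1}=1, q_{-2}=1, q_{-1}=0), until the denominator exceeds 28:
  i=0: a_0=4, p_0 = 4*1 + 0 = 4, q_0 = 4*0 + 1 = 1.
  i=1: a_1=2, p_1 = 2*4 + 1 = 9, q_1 = 2*1 + 0 = 2.
  i=2: a_2=3, p_2 = 3*9 + 4 = 31, q_2 = 3*2 + 1 = 7.
  i=3: a_3=2, p_3 = 2*31 + 9 = 71, q_3 = 2*7 + 2 = 16.
  i=4: a_4=1, p_4 = 1*71 + 31 = 102, q_4 = 1*16 + 7 = 23.
  i=5: a_5=3, p_5 = 3*102 + 71 = 377, q_5 = 3*23 + 16 = 85.
q_5 = 85 > 28, so the last convergent with denominator <= 28 is p_4/q_4 = 102/23.
The closest fraction with denominator <= 28 is either p_4/q_4 or the intermediate fraction (k*p_4 + p_3)/(k*q_4 + q_3) with the largest k >= 1 whose denominator stays <= 28; these approach x as k grows, and every other convergent or intermediate fraction in range is farther away.
Largest k: floor((28 - q_3)/q_4) = floor((28 - 16)/23) = 0.
Since k = 0, no intermediate fraction beyond p_4/q_4 has denominator <= 28, so the convergent 102/23 is the closest (its error is |377*23 - 102*85|/(85*23) = 1/1955).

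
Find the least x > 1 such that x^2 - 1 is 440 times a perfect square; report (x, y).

First expand sqrt(440) as a continued fraction. With x_i = (sqrt(440) + m_i)/d_i and (m_0, d_0) = (0, 1): a_0 = floor(sqrt(440)) = 20, since 20^2 = 400 <= 440 < 441 = 21^2.
Iterate m_{i+1} = d_i*a_i - m_i, d_{i+1} = (440 - m_{i+1}^2)/d_i, a_{i+1} = floor((a_0 + m_{i+1})/d_{i+1}):
  m_1 = 1*20 - 0 = 20, d_1 = (440 - 20^2)/1 = 40/1 = 40, a_1 = floor((20 + 20)/40) = 1.
  m_2 = 40*1 - 20 = 20, d_2 = (440 - 20^2)/40 = 40/40 = 1, a_2 = floor((20 + 20)/1) = 40.
  m_3 = 1*40 - 20 = 20, d_3 = (440 - 20^2)/1 = 40/1 = 40: (m_3, d_3) = (m_1, d_1) = (20, 40), so from here the quotients repeat a_1, a_2; the period length is 2.
So sqrt(440) = [20; (1, 40)] with period length k = 2.
k is even, so the fundamental solution of x^2 - 440y^2 = 1 is (p_{k-1}, q_{k-1}) = (p_1, q_1); compute convergents through index 1.
Convergents (p_i = a_i*p_{i-1} + p_{i-2}, q_i = a_i*q_{i-1} + q_{i-2} with p_{-2}=0, p_{-1}=1, q_{-2}=1, q_{-1}=0):
  i=0: a_0=20, p_0 = 20*1 + 0 = 20, q_0 = 20*0 + 1 = 1.
  i=1: a_1=1, p_1 = 1*20 + 1 = 21, q_1 = 1*1 + 0 = 1.
Check: 21^2 - 440*1^2 = 441 - 440 = 1, so (x, y) = (21, 1) solves the equation, and by the theorem it is the least positive solution.

(x, y) = (21, 1)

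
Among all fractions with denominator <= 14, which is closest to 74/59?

Expand x = 74/59 as a continued fraction with the Euclidean algorithm:
  74 = 1*59 + 15, so a_0 = 1.
  59 = 3*15 + 14, so a_1 = 3.
  15 = 1*14 + 1, so a_2 = 1.
  14 = 14*1 + 0, so a_3 = 14.
so x = [1; 3, 1, 14].
Convergents (p_i = a_i*p_{i-1} + p_{i-2}, q_i = a_i*q_{i-1} + q_{i-2} with p_{-2}=0, p_{-1}=1, q_{-2}=1, q_{-1}=0), until the denominator exceeds 14:
  i=0: a_0=1, p_0 = 1*1 + 0 = 1, q_0 = 1*0 + 1 = 1.
  i=1: a_1=3, p_1 = 3*1 + 1 = 4, q_1 = 3*1 + 0 = 3.
  i=2: a_2=1, p_2 = 1*4 + 1 = 5, q_2 = 1*3 + 1 = 4.
  i=3: a_3=14, p_3 = 14*5 + 4 = 74, q_3 = 14*4 + 3 = 59.
q_3 = 59 > 14, so the last convergent with denominator <= 14 is p_2/q_2 = 5/4.
The closest fraction with denominator <= 14 is either p_2/q_2 or the intermediate fraction (k*p_2 + p_1)/(k*q_2 + q_1) with the largest k >= 1 whose denominator stays <= 14; these approach x as k grows, and every other convergent or intermediate fraction in range is farther away.
Largest k: floor((14 - q_1)/q_2) = floor((14 - 3)/4) = 2.
That gives (2*5 + 4)/(2*4 + 3) = 14/11.
Compare the errors: |x - 5/4| = |74*4 - 5*59|/(59*4) = 1/236, and |x - 14/11| = |74*11 - 14*59|/(59*11) = 12/649.
Cross-multiplying, 1*649 = 649 < 2832 = 12*236, so 1/236 is smaller: the convergent 5/4 is closer to x than 14/11.

5/4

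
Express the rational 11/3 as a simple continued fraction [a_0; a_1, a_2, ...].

[3; 1, 2]

Run the Euclidean algorithm on 11 and 3; the successive quotients are the partial quotients a_0, a_1, ... (each step inverts the fractional part left over by the previous one):
  11 = 3*3 + 2, so a_0 = 3.
  3 = 1*2 + 1, so a_1 = 1.
  2 = 2*1 + 0, so a_2 = 2.
The remainder reaches 0 after 3 divisions, so the expansion has 3 partial quotients, read off in order.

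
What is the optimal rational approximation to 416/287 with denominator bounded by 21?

29/20

Expand x = 416/287 as a continued fraction with the Euclidean algorithm:
  416 = 1*287 + 129, so a_0 = 1.
  287 = 2*129 + 29, so a_1 = 2.
  129 = 4*29 + 13, so a_2 = 4.
  29 = 2*13 + 3, so a_3 = 2.
  13 = 4*3 + 1, so a_4 = 4.
  3 = 3*1 + 0, so a_5 = 3.
so x = [1; 2, 4, 2, 4, 3].
Convergents (p_i = a_i*p_{i-1} + p_{i-2}, q_i = a_i*q_{i-1} + q_{i-2} with p_{-2}=0, p_{-1}=1, q_{-2}=1, q_{-1}=0), until the denominator exceeds 21:
  i=0: a_0=1, p_0 = 1*1 + 0 = 1, q_0 = 1*0 + 1 = 1.
  i=1: a_1=2, p_1 = 2*1 + 1 = 3, q_1 = 2*1 + 0 = 2.
  i=2: a_2=4, p_2 = 4*3 + 1 = 13, q_2 = 4*2 + 1 = 9.
  i=3: a_3=2, p_3 = 2*13 + 3 = 29, q_3 = 2*9 + 2 = 20.
  i=4: a_4=4, p_4 = 4*29 + 13 = 129, q_4 = 4*20 + 9 = 89.
q_4 = 89 > 21, so the last convergent with denominator <= 21 is p_3/q_3 = 29/20.
The closest fraction with denominator <= 21 is either p_3/q_3 or the intermediate fraction (k*p_3 + p_2)/(k*q_3 + q_2) with the largest k >= 1 whose denominator stays <= 21; these approach x as k grows, and every other convergent or intermediate fraction in range is farther away.
Largest k: floor((21 - q_2)/q_3) = floor((21 - 9)/20) = 0.
Since k = 0, no intermediate fraction beyond p_3/q_3 has denominator <= 21, so the convergent 29/20 is the closest (its error is |416*20 - 29*287|/(287*20) = 3/5740).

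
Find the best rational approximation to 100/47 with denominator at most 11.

17/8

Expand x = 100/47 as a continued fraction with the Euclidean algorithm:
  100 = 2*47 + 6, so a_0 = 2.
  47 = 7*6 + 5, so a_1 = 7.
  6 = 1*5 + 1, so a_2 = 1.
  5 = 5*1 + 0, so a_3 = 5.
so x = [2; 7, 1, 5].
Convergents (p_i = a_i*p_{i-1} + p_{i-2}, q_i = a_i*q_{i-1} + q_{i-2} with p_{-2}=0, p_{-1}=1, q_{-2}=1, q_{-1}=0), until the denominator exceeds 11:
  i=0: a_0=2, p_0 = 2*1 + 0 = 2, q_0 = 2*0 + 1 = 1.
  i=1: a_1=7, p_1 = 7*2 + 1 = 15, q_1 = 7*1 + 0 = 7.
  i=2: a_2=1, p_2 = 1*15 + 2 = 17, q_2 = 1*7 + 1 = 8.
  i=3: a_3=5, p_3 = 5*17 + 15 = 100, q_3 = 5*8 + 7 = 47.
q_3 = 47 > 11, so the last convergent with denominator <= 11 is p_2/q_2 = 17/8.
The closest fraction with denominator <= 11 is either p_2/q_2 or the intermediate fraction (k*p_2 + p_1)/(k*q_2 + q_1) with the largest k >= 1 whose denominator stays <= 11; these approach x as k grows, and every other convergent or intermediate fraction in range is farther away.
Largest k: floor((11 - q_1)/q_2) = floor((11 - 7)/8) = 0.
Since k = 0, no intermediate fraction beyond p_2/q_2 has denominator <= 11, so the convergent 17/8 is the closest (its error is |100*8 - 17*47|/(47*8) = 1/376).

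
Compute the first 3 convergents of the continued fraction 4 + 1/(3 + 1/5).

4/1, 13/3, 69/16

Using the convergent recurrence p_i = a_i*p_{i-1} + p_{i-2}, q_i = a_i*q_{i-1} + q_{i-2} with p_{-2}=0, p_{-1}=1, q_{-2}=1, q_{-1}=0:
  i=0: a_0=4, p_0 = 4*1 + 0 = 4, q_0 = 4*0 + 1 = 1.
  i=1: a_1=3, p_1 = 3*4 + 1 = 13, q_1 = 3*1 + 0 = 3.
  i=2: a_2=5, p_2 = 5*13 + 4 = 69, q_2 = 5*3 + 1 = 16.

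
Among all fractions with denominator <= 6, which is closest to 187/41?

Expand x = 187/41 as a continued fraction with the Euclidean algorithm:
  187 = 4*41 + 23, so a_0 = 4.
  41 = 1*23 + 18, so a_1 = 1.
  23 = 1*18 + 5, so a_2 = 1.
  18 = 3*5 + 3, so a_3 = 3.
  5 = 1*3 + 2, so a_4 = 1.
  3 = 1*2 + 1, so a_5 = 1.
  2 = 2*1 + 0, so a_6 = 2.
so x = [4; 1, 1, 3, 1, 1, 2].
Convergents (p_i = a_i*p_{i-1} + p_{i-2}, q_i = a_i*q_{i-1} + q_{i-2} with p_{-2}=0, p_{-1}=1, q_{-2}=1, q_{-1}=0), until the denominator exceeds 6:
  i=0: a_0=4, p_0 = 4*1 + 0 = 4, q_0 = 4*0 + 1 = 1.
  i=1: a_1=1, p_1 = 1*4 + 1 = 5, q_1 = 1*1 + 0 = 1.
  i=2: a_2=1, p_2 = 1*5 + 4 = 9, q_2 = 1*1 + 1 = 2.
  i=3: a_3=3, p_3 = 3*9 + 5 = 32, q_3 = 3*2 + 1 = 7.
q_3 = 7 > 6, so the last convergent with denominator <= 6 is p_2/q_2 = 9/2.
The closest fraction with denominator <= 6 is either p_2/q_2 or the intermediate fraction (k*p_2 + p_1)/(k*q_2 + q_1) with the largest k >= 1 whose denominator stays <= 6; these approach x as k grows, and every other convergent or intermediate fraction in range is farther away.
Largest k: floor((6 - q_1)/q_2) = floor((6 - 1)/2) = 2.
That gives (2*9 + 5)/(2*2 + 1) = 23/5.
Compare the errors: |x - 9/2| = |187*2 - 9*41|/(41*2) = 5/82, and |x - 23/5| = |187*5 - 23*41|/(41*5) = 8/205.
Cross-multiplying, 8*82 = 656 < 1025 = 5*205, so 8/205 is smaller: the intermediate fraction 23/5 is closer to x than 9/2.

23/5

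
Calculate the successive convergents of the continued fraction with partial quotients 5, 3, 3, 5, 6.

Using the convergent recurrence p_i = a_i*p_{i-1} + p_{i-2}, q_i = a_i*q_{i-1} + q_{i-2} with p_{-2}=0, p_{-1}=1, q_{-2}=1, q_{-1}=0:
  i=0: a_0=5, p_0 = 5*1 + 0 = 5, q_0 = 5*0 + 1 = 1.
  i=1: a_1=3, p_1 = 3*5 + 1 = 16, q_1 = 3*1 + 0 = 3.
  i=2: a_2=3, p_2 = 3*16 + 5 = 53, q_2 = 3*3 + 1 = 10.
  i=3: a_3=5, p_3 = 5*53 + 16 = 281, q_3 = 5*10 + 3 = 53.
  i=4: a_4=6, p_4 = 6*281 + 53 = 1739, q_4 = 6*53 + 10 = 328.

5/1, 16/3, 53/10, 281/53, 1739/328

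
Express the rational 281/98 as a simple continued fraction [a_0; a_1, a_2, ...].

Run the Euclidean algorithm on 281 and 98; the successive quotients are the partial quotients a_0, a_1, ... (each step inverts the fractional part left over by the previous one):
  281 = 2*98 + 85, so a_0 = 2.
  98 = 1*85 + 13, so a_1 = 1.
  85 = 6*13 + 7, so a_2 = 6.
  13 = 1*7 + 6, so a_3 = 1.
  7 = 1*6 + 1, so a_4 = 1.
  6 = 6*1 + 0, so a_5 = 6.
The remainder reaches 0 after 6 divisions, so the expansion has 6 partial quotients, read off in order.

[2; 1, 6, 1, 1, 6]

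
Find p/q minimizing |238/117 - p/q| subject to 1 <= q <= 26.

Expand x = 238/117 as a continued fraction with the Euclidean algorithm:
  238 = 2*117 + 4, so a_0 = 2.
  117 = 29*4 + 1, so a_1 = 29.
  4 = 4*1 + 0, so a_2 = 4.
so x = [2; 29, 4].
Convergents (p_i = a_i*p_{i-1} + p_{i-2}, q_i = a_i*q_{i-1} + q_{i-2} with p_{-2}=0, p_{-1}=1, q_{-2}=1, q_{-1}=0), until the denominator exceeds 26:
  i=0: a_0=2, p_0 = 2*1 + 0 = 2, q_0 = 2*0 + 1 = 1.
  i=1: a_1=29, p_1 = 29*2 + 1 = 59, q_1 = 29*1 + 0 = 29.
q_1 = 29 > 26, so the last convergent with denominator <= 26 is p_0/q_0 = 2/1.
The closest fraction with denominator <= 26 is either p_0/q_0 or the intermediate fraction (k*p_0 + p_{-1})/(k*q_0 + q_{-1}) with the largest k >= 1 whose denominator stays <= 26; these approach x as k grows, and every other convergent or intermediate fraction in range is farther away.
Largest k: floor((26 - q_{-1})/q_0) = floor((26 - 0)/1) = 26 (using the seeds p_{-1} = 1, q_{-1} = 0).
That gives (26*2 + 1)/(26*1 + 0) = 53/26.
Compare the errors: |x - 2/1| = |238*1 - 2*117|/(117*1) = 4/117, and |x - 53/26| = |238*26 - 53*117|/(117*26) = 13/3042.
Cross-multiplying, 13*117 = 1521 < 12168 = 4*3042, so 13/3042 is smaller: the intermediate fraction 53/26 is closer to x than 2/1.

53/26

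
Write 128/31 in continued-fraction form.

Run the Euclidean algorithm on 128 and 31; the successive quotients are the partial quotients a_0, a_1, ... (each step inverts the fractional part left over by the previous one):
  128 = 4*31 + 4, so a_0 = 4.
  31 = 7*4 + 3, so a_1 = 7.
  4 = 1*3 + 1, so a_2 = 1.
  3 = 3*1 + 0, so a_3 = 3.
The remainder reaches 0 after 4 divisions, so the expansion has 4 partial quotients, read off in order.

[4; 7, 1, 3]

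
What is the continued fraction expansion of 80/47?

Run the Euclidean algorithm on 80 and 47; the successive quotients are the partial quotients a_0, a_1, ... (each step inverts the fractional part left over by the previous one):
  80 = 1*47 + 33, so a_0 = 1.
  47 = 1*33 + 14, so a_1 = 1.
  33 = 2*14 + 5, so a_2 = 2.
  14 = 2*5 + 4, so a_3 = 2.
  5 = 1*4 + 1, so a_4 = 1.
  4 = 4*1 + 0, so a_5 = 4.
The remainder reaches 0 after 6 divisions, so the expansion has 6 partial quotients, read off in order.

[1; 1, 2, 2, 1, 4]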